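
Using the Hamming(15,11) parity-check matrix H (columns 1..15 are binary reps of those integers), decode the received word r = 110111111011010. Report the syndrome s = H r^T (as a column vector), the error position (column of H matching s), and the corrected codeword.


s = (1, 0, 1, 1)^T, error position = 11, corrected codeword c = 110111111001010

Compute s = H r^T mod 2 one row at a time:
  s_1 = 1 + 1 + 0 + 1 + 1 + 0 + 1 + 0 = 5 ≡ 1 (mod 2).
  s_2 = 1 + 1 + 1 + 1 + 1 + 0 + 1 + 0 = 6 ≡ 0 (mod 2).
  s_3 = 1 + 0 + 1 + 1 + 0 + 1 + 1 + 0 = 5 ≡ 1 (mod 2).
  s_4 = 1 + 0 + 1 + 1 + 1 + 1 + 0 + 0 = 5 ≡ 1 (mod 2).
s = (1, 0, 1, 1)^T — this equals column 11 of H (binary 1011), so error is at position 11.
Correct: flip bit 11 of r = 110111111011010 to get c = 110111111001010.


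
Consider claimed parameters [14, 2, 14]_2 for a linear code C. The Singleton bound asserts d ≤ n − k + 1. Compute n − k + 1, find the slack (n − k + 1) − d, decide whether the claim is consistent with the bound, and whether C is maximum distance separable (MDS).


Singleton RHS = n − k + 1 = 13, slack = -1, bound violated (no such code; not MDS).

Singleton bound: d ≤ n − k + 1.
Here n = 14, k = 2, so n − k + 1 = 13.
Given d = 14, check d ≤ 13: NO.
Slack = (n − k + 1) − d = -1.
The slack is negative: d = 14 exceeds n − k + 1 = 13 by 1, so the Singleton bound is violated and no linear [14, 2, 14]_2 code can exist. In particular it is not MDS (MDS requires d = n − k + 1 exactly).
Description: the claimed parameters are [14, 2, 14]_2; such a code would be impossible (violates the Singleton bound).


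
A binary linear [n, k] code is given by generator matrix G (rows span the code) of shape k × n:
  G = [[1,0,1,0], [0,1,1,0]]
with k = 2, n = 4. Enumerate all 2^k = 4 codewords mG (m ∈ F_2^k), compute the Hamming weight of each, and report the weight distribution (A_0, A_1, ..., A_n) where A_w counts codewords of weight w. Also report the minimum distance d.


Weight distribution: A_0 = 1, A_2 = 3. Minimum distance d = 2.

Enumerate all 2^2 = 4 messages m ∈ F_2^2.
For each, compute codeword c = mG in F_2^4, then tally its weight.
  m = 00 → c = 0000, weight = 0.
  m = 10 → c = 1010, weight = 2.
  m = 01 → c = 0110, weight = 2.
  m = 11 → c = 1100, weight = 2.
Tally weights:
  weight 0: 1 codewords.
  weight 2: 3 codewords.
Minimum distance d = smallest w > 0 with A_w > 0 = 2.
Sanity: Σ A_w = 4 = 2^2 = 4 ✓.


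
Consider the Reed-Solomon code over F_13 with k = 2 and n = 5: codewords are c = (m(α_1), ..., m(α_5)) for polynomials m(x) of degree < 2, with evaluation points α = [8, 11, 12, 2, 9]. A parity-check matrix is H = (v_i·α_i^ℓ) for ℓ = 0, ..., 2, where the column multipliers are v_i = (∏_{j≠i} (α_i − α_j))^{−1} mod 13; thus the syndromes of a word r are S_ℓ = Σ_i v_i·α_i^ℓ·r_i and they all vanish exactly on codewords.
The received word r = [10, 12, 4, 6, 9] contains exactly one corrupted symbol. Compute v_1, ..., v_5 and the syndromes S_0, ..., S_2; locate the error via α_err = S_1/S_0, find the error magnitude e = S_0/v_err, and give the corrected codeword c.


S = (11, 8, 7), error at position 5, error magnitude e = 7, c = [10, 12, 4, 6, 2].

Step 1: column multipliers v_i = (∏_{j≠i}(α_i − α_j))^{−1} mod 13.
  i = 1 (α = 8): (8−11)(8−12)(8−2)(8−9) = (−3)·(−4)·6·(−1) = −72 ≡ 6, so v_1 = 6^{−1} = 11 (mod 13).
  i = 2 (α = 11): (11−8)(11−12)(11−2)(11−9) = 3·(−1)·9·2 = −54 ≡ 11, so v_2 = 11^{−1} = 6 (mod 13).
  i = 3 (α = 12): (12−8)(12−11)(12−2)(12−9) = 4·1·10·3 = 120 ≡ 3, so v_3 = 3^{−1} = 9 (mod 13).
  i = 4 (α = 2): (2−8)(2−11)(2−12)(2−9) = (−6)·(−9)·(−10)·(−7) = 3780 ≡ 10, so v_4 = 10^{−1} = 4 (mod 13).
  i = 5 (α = 9): (9−8)(9−11)(9−12)(9−2) = 1·(−2)·(−3)·7 = 42 ≡ 3, so v_5 = 3^{−1} = 9 (mod 13).
  v = [11, 6, 9, 4, 9].
Step 2: syndromes of r = [10, 12, 4, 6, 9] (all sums mod 13).
  S_0 = Σ v_i r_i = 11·10 + 6·12 + 9·4 + 4·6 + 9·9 = 323 ≡ 11.
  S_1 = Σ v_i α_i r_i = 11·8·10 + 6·11·12 + 9·12·4 + 4·2·6 + 9·9·9 = 2881 ≡ 8.
  α_i^2 mod 13 = [12, 4, 1, 4, 3].
  S_2 = Σ v_i α_i^2 r_i = 11·12·10 + 6·4·12 + 9·1·4 + 4·4·6 + 9·3·9 = 1983 ≡ 7.
  S = (11, 8, 7) ≠ 0, so r is not a codeword (an error is present).
Step 3: locate the error. For a single error e at position i, S_ℓ = v_i·e·α_i^ℓ, so α_err = S_1/S_0.
  S_0^{−1} = 11^{−1} = 6 (mod 13), so α_err = 8·6 = 48 ≡ 9 = α_5. Error position i = 5.
  Consistency check: S_2/S_1 = 7·5 = 35 ≡ 9 = α_err ✓ (single-error assumption holds).
Step 4: error magnitude e = S_0/v_5 = S_0·∏_{j≠5}(α_5 − α_j) = 11·3 = 33 ≡ 7 (mod 13).
Step 5: correct position 5: c_5 = r_5 − e = 9 − 7 ≡ 2 (mod 13). Hence c = [10, 12, 4, 6, 2].
  Check: interpolating c through the α_i gives m(x) = 9 + 5·x (degree < 2) with m(α_i) = c_i for every i, so c is indeed a codeword.


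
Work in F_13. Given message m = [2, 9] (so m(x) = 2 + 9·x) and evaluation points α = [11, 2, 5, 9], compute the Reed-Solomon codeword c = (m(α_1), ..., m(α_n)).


c = [10, 7, 8, 5]

Message polynomial: m(x) = 2 + 9·x (mod 13).
For each evaluation point α_i, compute m(α_i) mod 13:
  α_1 = 11: Horner steps 9 → 10, so m(11) = 10.
  α_2 = 2: Horner steps 9 → 7, so m(2) = 7.
  α_3 = 5: Horner steps 9 → 8, so m(5) = 8.
  α_4 = 9: Horner steps 9 → 5, so m(9) = 5.
Codeword c = [10, 7, 8, 5] ∈ F_13^4.


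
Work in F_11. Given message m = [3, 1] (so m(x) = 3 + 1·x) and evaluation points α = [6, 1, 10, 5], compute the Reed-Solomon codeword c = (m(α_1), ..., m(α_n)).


c = [9, 4, 2, 8]

Message polynomial: m(x) = 3 + 1·x (mod 11).
For each evaluation point α_i, compute m(α_i) mod 11:
  α_1 = 6: Horner steps 1 → 9, so m(6) = 9.
  α_2 = 1: Horner steps 1 → 4, so m(1) = 4.
  α_3 = 10: Horner steps 1 → 2, so m(10) = 2.
  α_4 = 5: Horner steps 1 → 8, so m(5) = 8.
Codeword c = [9, 4, 2, 8] ∈ F_11^4.


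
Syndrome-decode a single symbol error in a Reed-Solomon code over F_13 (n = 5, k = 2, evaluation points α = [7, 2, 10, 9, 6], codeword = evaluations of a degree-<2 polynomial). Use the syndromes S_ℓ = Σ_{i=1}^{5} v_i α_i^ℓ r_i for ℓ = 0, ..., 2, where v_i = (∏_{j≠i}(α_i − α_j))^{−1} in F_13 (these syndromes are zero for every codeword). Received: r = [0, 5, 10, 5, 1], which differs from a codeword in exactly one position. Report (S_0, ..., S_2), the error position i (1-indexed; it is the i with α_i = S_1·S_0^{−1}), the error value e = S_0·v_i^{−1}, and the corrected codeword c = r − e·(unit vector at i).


S = (2, 5, 6), error at position 4, error magnitude e = 7, c = [0, 5, 10, 11, 1].

Step 1: column multipliers v_i = (∏_{j≠i}(α_i − α_j))^{−1} mod 13.
  i = 1 (α = 7): (7−2)(7−10)(7−9)(7−6) = 5·(−3)·(−2)·1 = 30 ≡ 4, so v_1 = 4^{−1} = 10 (mod 13).
  i = 2 (α = 2): (2−7)(2−10)(2−9)(2−6) = (−5)·(−8)·(−7)·(−4) = 1120 ≡ 2, so v_2 = 2^{−1} = 7 (mod 13).
  i = 3 (α = 10): (10−7)(10−2)(10−9)(10−6) = 3·8·1·4 = 96 ≡ 5, so v_3 = 5^{−1} = 8 (mod 13).
  i = 4 (α = 9): (9−7)(9−2)(9−10)(9−6) = 2·7·(−1)·3 = −42 ≡ 10, so v_4 = 10^{−1} = 4 (mod 13).
  i = 5 (α = 6): (6−7)(6−2)(6−10)(6−9) = (−1)·4·(−4)·(−3) = −48 ≡ 4, so v_5 = 4^{−1} = 10 (mod 13).
  v = [10, 7, 8, 4, 10].
Step 2: syndromes of r = [0, 5, 10, 5, 1] (all sums mod 13).
  S_0 = Σ v_i r_i = 10·0 + 7·5 + 8·10 + 4·5 + 10·1 = 145 ≡ 2.
  S_1 = Σ v_i α_i r_i = 10·7·0 + 7·2·5 + 8·10·10 + 4·9·5 + 10·6·1 = 1110 ≡ 5.
  α_i^2 mod 13 = [10, 4, 9, 3, 10].
  S_2 = Σ v_i α_i^2 r_i = 10·10·0 + 7·4·5 + 8·9·10 + 4·3·5 + 10·10·1 = 1020 ≡ 6.
  S = (2, 5, 6) ≠ 0, so r is not a codeword (an error is present).
Step 3: locate the error. For a single error e at position i, S_ℓ = v_i·e·α_i^ℓ, so α_err = S_1/S_0.
  S_0^{−1} = 2^{−1} = 7 (mod 13), so α_err = 5·7 = 35 ≡ 9 = α_4. Error position i = 4.
  Consistency check: S_2/S_1 = 6·8 = 48 ≡ 9 = α_err ✓ (single-error assumption holds).
Step 4: error magnitude e = S_0/v_4 = S_0·∏_{j≠4}(α_4 − α_j) = 2·10 = 20 ≡ 7 (mod 13).
Step 5: correct position 4: c_4 = r_4 − e = 5 − 7 ≡ 11 (mod 13). Hence c = [0, 5, 10, 11, 1].
  Check: interpolating c through the α_i gives m(x) = 7 + 12·x (degree < 2) with m(α_i) = c_i for every i, so c is indeed a codeword.


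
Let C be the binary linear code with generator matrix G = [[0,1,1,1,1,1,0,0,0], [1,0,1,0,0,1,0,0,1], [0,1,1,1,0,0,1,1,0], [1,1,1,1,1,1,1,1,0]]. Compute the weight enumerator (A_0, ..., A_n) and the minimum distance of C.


Weight distribution: A_0 = 1, A_3 = 3, A_4 = 4, A_5 = 4, A_6 = 2, A_7 = 1, A_8 = 1. Minimum distance d = 3.

Enumerate all 2^4 = 16 messages m ∈ F_2^4.
For each, compute codeword c = mG in F_2^9, then tally its weight.
  m = 0000 → c = 000000000, weight = 0.
  m = 1000 → c = 011111000, weight = 5.
  m = 0100 → c = 101001001, weight = 4.
  m = 1100 → c = 110110001, weight = 5.
  m = 0010 → c = 011100110, weight = 5.
  m = 1010 → c = 000011110, weight = 4.
  m = 0110 → c = 110101111, weight = 7.
  m = 1110 → c = 101010111, weight = 6.
  m = 0001 → c = 111111110, weight = 8.
  m = 1001 → c = 100000110, weight = 3.
  m = 0101 → c = 010110111, weight = 6.
  m = 1101 → c = 001001111, weight = 5.
  m = 0011 → c = 100011000, weight = 3.
  m = 1011 → c = 111100000, weight = 4.
  m = 0111 → c = 001010001, weight = 3.
  m = 1111 → c = 010101001, weight = 4.
Tally weights:
  weight 0: 1 codewords.
  weight 3: 3 codewords.
  weight 4: 4 codewords.
  weight 5: 4 codewords.
  weight 6: 2 codewords.
  weight 7: 1 codewords.
  weight 8: 1 codewords.
Minimum distance d = smallest w > 0 with A_w > 0 = 3.
Sanity: Σ A_w = 16 = 2^4 = 16 ✓.


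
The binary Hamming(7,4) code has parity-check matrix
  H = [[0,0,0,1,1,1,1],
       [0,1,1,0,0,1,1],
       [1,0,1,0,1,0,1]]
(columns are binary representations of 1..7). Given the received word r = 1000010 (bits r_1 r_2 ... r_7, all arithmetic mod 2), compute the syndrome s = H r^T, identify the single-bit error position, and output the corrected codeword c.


s = (1, 1, 1)^T, error position = 7, corrected codeword c = 1000011

Compute s = H r^T mod 2 one row at a time:
  s_1 = 0 + 0 + 1 + 0 = 1 ≡ 1 (mod 2).
  s_2 = 0 + 0 + 1 + 0 = 1 ≡ 1 (mod 2).
  s_3 = 1 + 0 + 0 + 0 = 1 ≡ 1 (mod 2).
s = (1, 1, 1)^T — this equals column 7 of H (binary 111), so error is at position 7.
Correct: flip bit 7 of r = 1000010 to get c = 1000011.


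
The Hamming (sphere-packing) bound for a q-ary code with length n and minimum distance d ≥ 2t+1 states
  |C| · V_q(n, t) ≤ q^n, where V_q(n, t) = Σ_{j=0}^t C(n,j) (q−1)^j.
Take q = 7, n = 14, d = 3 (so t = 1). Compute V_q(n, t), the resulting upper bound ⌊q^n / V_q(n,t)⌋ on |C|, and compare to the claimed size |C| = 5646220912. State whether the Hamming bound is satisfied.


V_q(n, t) = 85, q^n = 678223072849, Hamming bound = 7979094974, |C| = 5646220912 ≤ bound (satisfied).

Step 1: Compute V_q(n, t) = Σ_{j=0}^1 C(n, j) (q−1)^j.
  j = 0: C(14,0)·(6)^0 = 1·1 = 1.
  j = 1: C(14,1)·(6)^1 = 14·6 = 84.
  V_q(n, t) = 1 + 84 = 85.
Step 2: q^n = 7^14 = 678223072849.
Step 3: Hamming bound ⌊q^n / V_q(n,t)⌋ = ⌊678223072849/85⌋ = 7979094974.
Step 4: Compare |C| = 5646220912 to 7979094974: satisfied.
The claimed |C| lies below the Hamming bound.


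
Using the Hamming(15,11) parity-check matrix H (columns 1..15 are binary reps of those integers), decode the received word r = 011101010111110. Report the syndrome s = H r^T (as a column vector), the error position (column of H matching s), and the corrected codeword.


s = (0, 1, 0, 1)^T, error position = 5, corrected codeword c = 011111010111110

Compute s = H r^T mod 2 one row at a time:
  s_1 = 1 + 0 + 1 + 1 + 1 + 1 + 1 + 0 = 6 ≡ 0 (mod 2).
  s_2 = 1 + 0 + 1 + 0 + 1 + 1 + 1 + 0 = 5 ≡ 1 (mod 2).
  s_3 = 1 + 1 + 1 + 0 + 1 + 1 + 1 + 0 = 6 ≡ 0 (mod 2).
  s_4 = 0 + 1 + 0 + 0 + 0 + 1 + 1 + 0 = 3 ≡ 1 (mod 2).
s = (0, 1, 0, 1)^T — this equals column 5 of H (binary 0101), so error is at position 5.
Correct: flip bit 5 of r = 011101010111110 to get c = 011111010111110.


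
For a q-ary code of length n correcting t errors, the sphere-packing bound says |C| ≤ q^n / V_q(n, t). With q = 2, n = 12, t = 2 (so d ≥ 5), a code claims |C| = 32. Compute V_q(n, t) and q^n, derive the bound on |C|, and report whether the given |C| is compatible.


V_q(n, t) = 79, q^n = 4096, Hamming bound = 51, |C| = 32 ≤ bound (satisfied).

Step 1: Compute V_q(n, t) = Σ_{j=0}^2 C(n, j) (q−1)^j.
  j = 0: C(12,0)·(1)^0 = 1·1 = 1.
  j = 1: C(12,1)·(1)^1 = 12·1 = 12.
  j = 2: C(12,2)·(1)^2 = 66·1 = 66.
  V_q(n, t) = 1 + 12 + 66 = 79.
Step 2: q^n = 2^12 = 4096.
Step 3: Hamming bound ⌊q^n / V_q(n,t)⌋ = ⌊4096/79⌋ = 51.
Step 4: Compare |C| = 32 to 51: satisfied.
The claimed |C| lies below the Hamming bound.


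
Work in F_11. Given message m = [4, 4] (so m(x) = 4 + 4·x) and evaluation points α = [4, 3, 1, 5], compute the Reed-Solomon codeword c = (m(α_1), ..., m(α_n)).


c = [9, 5, 8, 2]

Message polynomial: m(x) = 4 + 4·x (mod 11).
For each evaluation point α_i, compute m(α_i) mod 11:
  α_1 = 4: Horner steps 4 → 9, so m(4) = 9.
  α_2 = 3: Horner steps 4 → 5, so m(3) = 5.
  α_3 = 1: Horner steps 4 → 8, so m(1) = 8.
  α_4 = 5: Horner steps 4 → 2, so m(5) = 2.
Codeword c = [9, 5, 8, 2] ∈ F_11^4.


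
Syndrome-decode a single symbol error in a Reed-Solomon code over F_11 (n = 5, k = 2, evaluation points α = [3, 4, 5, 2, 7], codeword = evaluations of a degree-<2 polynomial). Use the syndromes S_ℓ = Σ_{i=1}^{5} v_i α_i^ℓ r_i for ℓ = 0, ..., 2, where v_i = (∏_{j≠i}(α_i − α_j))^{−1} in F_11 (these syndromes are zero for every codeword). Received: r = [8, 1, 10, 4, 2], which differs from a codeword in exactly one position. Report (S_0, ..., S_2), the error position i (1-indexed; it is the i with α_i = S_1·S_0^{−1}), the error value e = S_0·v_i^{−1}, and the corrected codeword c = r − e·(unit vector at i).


S = (6, 8, 7), error at position 3, error magnitude e = 5, c = [8, 1, 5, 4, 2].

Step 1: column multipliers v_i = (∏_{j≠i}(α_i − α_j))^{−1} mod 11.
  i = 1 (α = 3): (3−4)(3−5)(3−2)(3−7) = (−1)·(−2)·1·(−4) = −8 ≡ 3, so v_1 = 3^{−1} = 4 (mod 11).
  i = 2 (α = 4): (4−3)(4−5)(4−2)(4−7) = 1·(−1)·2·(−3) = 6 ≡ 6, so v_2 = 6^{−1} = 2 (mod 11).
  i = 3 (α = 5): (5−3)(5−4)(5−2)(5−7) = 2·1·3·(−2) = −12 ≡ 10, so v_3 = 10^{−1} = 10 (mod 11).
  i = 4 (α = 2): (2−3)(2−4)(2−5)(2−7) = (−1)·(−2)·(−3)·(−5) = 30 ≡ 8, so v_4 = 8^{−1} = 7 (mod 11).
  i = 5 (α = 7): (7−3)(7−4)(7−5)(7−2) = 4·3·2·5 = 120 ≡ 10, so v_5 = 10^{−1} = 10 (mod 11).
  v = [4, 2, 10, 7, 10].
Step 2: syndromes of r = [8, 1, 10, 4, 2] (all sums mod 11).
  S_0 = Σ v_i r_i = 4·8 + 2·1 + 10·10 + 7·4 + 10·2 = 182 ≡ 6.
  S_1 = Σ v_i α_i r_i = 4·3·8 + 2·4·1 + 10·5·10 + 7·2·4 + 10·7·2 = 800 ≡ 8.
  α_i^2 mod 11 = [9, 5, 3, 4, 5].
  S_2 = Σ v_i α_i^2 r_i = 4·9·8 + 2·5·1 + 10·3·10 + 7·4·4 + 10·5·2 = 810 ≡ 7.
  S = (6, 8, 7) ≠ 0, so r is not a codeword (an error is present).
Step 3: locate the error. For a single error e at position i, S_ℓ = v_i·e·α_i^ℓ, so α_err = S_1/S_0.
  S_0^{−1} = 6^{−1} = 2 (mod 11), so α_err = 8·2 = 16 ≡ 5 = α_3. Error position i = 3.
  Consistency check: S_2/S_1 = 7·7 = 49 ≡ 5 = α_err ✓ (single-error assumption holds).
Step 4: error magnitude e = S_0/v_3 = S_0·∏_{j≠3}(α_3 − α_j) = 6·10 = 60 ≡ 5 (mod 11).
Step 5: correct position 3: c_3 = r_3 − e = 10 − 5 ≡ 5 (mod 11). Hence c = [8, 1, 5, 4, 2].
  Check: interpolating c through the α_i gives m(x) = 7 + 4·x (degree < 2) with m(α_i) = c_i for every i, so c is indeed a codeword.


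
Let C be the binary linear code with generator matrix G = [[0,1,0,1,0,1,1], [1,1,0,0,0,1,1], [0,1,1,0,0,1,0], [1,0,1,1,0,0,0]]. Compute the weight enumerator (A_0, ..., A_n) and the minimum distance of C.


Weight distribution: A_0 = 1, A_1 = 1, A_2 = 4, A_3 = 4, A_4 = 3, A_5 = 3. Minimum distance d = 1.

Enumerate all 2^4 = 16 messages m ∈ F_2^4.
For each, compute codeword c = mG in F_2^7, then tally its weight.
  m = 0000 → c = 0000000, weight = 0.
  m = 1000 → c = 0101011, weight = 4.
  m = 0100 → c = 1100011, weight = 4.
  m = 1100 → c = 1001000, weight = 2.
  m = 0010 → c = 0110010, weight = 3.
  m = 1010 → c = 0011001, weight = 3.
  m = 0110 → c = 1010001, weight = 3.
  m = 1110 → c = 1111010, weight = 5.
  m = 0001 → c = 1011000, weight = 3.
  m = 1001 → c = 1110011, weight = 5.
  m = 0101 → c = 0111011, weight = 5.
  m = 1101 → c = 0010000, weight = 1.
  m = 0011 → c = 1101010, weight = 4.
  m = 1011 → c = 1000001, weight = 2.
  m = 0111 → c = 0001001, weight = 2.
  m = 1111 → c = 0100010, weight = 2.
Tally weights:
  weight 0: 1 codewords.
  weight 1: 1 codewords.
  weight 2: 4 codewords.
  weight 3: 4 codewords.
  weight 4: 3 codewords.
  weight 5: 3 codewords.
Minimum distance d = smallest w > 0 with A_w > 0 = 1.
Sanity: Σ A_w = 16 = 2^4 = 16 ✓.


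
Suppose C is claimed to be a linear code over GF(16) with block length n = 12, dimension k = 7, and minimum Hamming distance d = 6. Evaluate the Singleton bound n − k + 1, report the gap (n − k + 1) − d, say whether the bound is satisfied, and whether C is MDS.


Singleton RHS = n − k + 1 = 6, slack = 0, bound satisfied, MDS.

Singleton bound: d ≤ n − k + 1.
Here n = 12, k = 7, so n − k + 1 = 6.
Given d = 6, check d ≤ 6: YES.
Slack = (n − k + 1) − d = 0.
The code is MDS (slack = 0).
Description: the claimed parameters are [12, 7, 6]_16; such a code would be MDS (meets Singleton bound).


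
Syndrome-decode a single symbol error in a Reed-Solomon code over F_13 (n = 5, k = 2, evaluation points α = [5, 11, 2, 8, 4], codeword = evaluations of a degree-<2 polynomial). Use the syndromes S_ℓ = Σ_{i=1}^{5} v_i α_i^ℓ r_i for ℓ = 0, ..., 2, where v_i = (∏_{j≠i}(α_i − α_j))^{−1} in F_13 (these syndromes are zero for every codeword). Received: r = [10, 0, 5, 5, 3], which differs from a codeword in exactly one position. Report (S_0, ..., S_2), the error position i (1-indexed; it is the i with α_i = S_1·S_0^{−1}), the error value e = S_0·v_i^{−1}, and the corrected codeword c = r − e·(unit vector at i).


S = (10, 7, 1), error at position 3, error magnitude e = 3, c = [10, 0, 2, 5, 3].

Step 1: column multipliers v_i = (∏_{j≠i}(α_i − α_j))^{−1} mod 13.
  i = 1 (α = 5): (5−11)(5−2)(5−8)(5−4) = (−6)·3·(−3)·1 = 54 ≡ 2, so v_1 = 2^{−1} = 7 (mod 13).
  i = 2 (α = 11): (11−5)(11−2)(11−8)(11−4) = 6·9·3·7 = 1134 ≡ 3, so v_2 = 3^{−1} = 9 (mod 13).
  i = 3 (α = 2): (2−5)(2−11)(2−8)(2−4) = (−3)·(−9)·(−6)·(−2) = 324 ≡ 12, so v_3 = 12^{−1} = 12 (mod 13).
  i = 4 (α = 8): (8−5)(8−11)(8−2)(8−4) = 3·(−3)·6·4 = −216 ≡ 5, so v_4 = 5^{−1} = 8 (mod 13).
  i = 5 (α = 4): (4−5)(4−11)(4−2)(4−8) = (−1)·(−7)·2·(−4) = −56 ≡ 9, so v_5 = 9^{−1} = 3 (mod 13).
  v = [7, 9, 12, 8, 3].
Step 2: syndromes of r = [10, 0, 5, 5, 3] (all sums mod 13).
  S_0 = Σ v_i r_i = 7·10 + 9·0 + 12·5 + 8·5 + 3·3 = 179 ≡ 10.
  S_1 = Σ v_i α_i r_i = 7·5·10 + 9·11·0 + 12·2·5 + 8·8·5 + 3·4·3 = 826 ≡ 7.
  α_i^2 mod 13 = [12, 4, 4, 12, 3].
  S_2 = Σ v_i α_i^2 r_i = 7·12·10 + 9·4·0 + 12·4·5 + 8·12·5 + 3·3·3 = 1587 ≡ 1.
  S = (10, 7, 1) ≠ 0, so r is not a codeword (an error is present).
Step 3: locate the error. For a single error e at position i, S_ℓ = v_i·e·α_i^ℓ, so α_err = S_1/S_0.
  S_0^{−1} = 10^{−1} = 4 (mod 13), so α_err = 7·4 = 28 ≡ 2 = α_3. Error position i = 3.
  Consistency check: S_2/S_1 = 1·2 = 2 ≡ 2 = α_err ✓ (single-error assumption holds).
Step 4: error magnitude e = S_0/v_3 = S_0·∏_{j≠3}(α_3 − α_j) = 10·12 = 120 ≡ 3 (mod 13).
Step 5: correct position 3: c_3 = r_3 − e = 5 − 3 ≡ 2 (mod 13). Hence c = [10, 0, 2, 5, 3].
  Check: interpolating c through the α_i gives m(x) = 1 + 7·x (degree < 2) with m(α_i) = c_i for every i, so c is indeed a codeword.


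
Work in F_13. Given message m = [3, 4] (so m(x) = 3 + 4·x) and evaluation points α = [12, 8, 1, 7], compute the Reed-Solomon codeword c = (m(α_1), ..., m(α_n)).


c = [12, 9, 7, 5]

Message polynomial: m(x) = 3 + 4·x (mod 13).
For each evaluation point α_i, compute m(α_i) mod 13:
  α_1 = 12: Horner steps 4 → 12, so m(12) = 12.
  α_2 = 8: Horner steps 4 → 9, so m(8) = 9.
  α_3 = 1: Horner steps 4 → 7, so m(1) = 7.
  α_4 = 7: Horner steps 4 → 5, so m(7) = 5.
Codeword c = [12, 9, 7, 5] ∈ F_13^4.


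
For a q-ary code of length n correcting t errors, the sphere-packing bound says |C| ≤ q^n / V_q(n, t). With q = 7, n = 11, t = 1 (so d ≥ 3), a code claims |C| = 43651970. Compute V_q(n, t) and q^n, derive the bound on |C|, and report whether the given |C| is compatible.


V_q(n, t) = 67, q^n = 1977326743, Hamming bound = 29512339, |C| = 43651970 > bound (violated).

Step 1: Compute V_q(n, t) = Σ_{j=0}^1 C(n, j) (q−1)^j.
  j = 0: C(11,0)·(6)^0 = 1·1 = 1.
  j = 1: C(11,1)·(6)^1 = 11·6 = 66.
  V_q(n, t) = 1 + 66 = 67.
Step 2: q^n = 7^11 = 1977326743.
Step 3: Hamming bound ⌊q^n / V_q(n,t)⌋ = ⌊1977326743/67⌋ = 29512339.
Step 4: Compare |C| = 43651970 to 29512339: violated.
The claimed |C| lies above the Hamming bound, so no 7-ary code of length 11 with d ≥ 3 can have 43651970 codewords.


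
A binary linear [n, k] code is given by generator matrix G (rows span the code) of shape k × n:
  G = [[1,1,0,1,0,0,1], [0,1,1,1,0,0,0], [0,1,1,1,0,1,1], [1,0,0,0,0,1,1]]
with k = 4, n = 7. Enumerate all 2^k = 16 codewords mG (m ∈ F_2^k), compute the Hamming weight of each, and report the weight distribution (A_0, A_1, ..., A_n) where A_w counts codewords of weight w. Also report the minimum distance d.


Weight distribution: A_0 = 1, A_1 = 1, A_2 = 3, A_3 = 6, A_4 = 3, A_5 = 1, A_6 = 1. Minimum distance d = 1.

Enumerate all 2^4 = 16 messages m ∈ F_2^4.
For each, compute codeword c = mG in F_2^7, then tally its weight.
  m = 0000 → c = 0000000, weight = 0.
  m = 1000 → c = 1101001, weight = 4.
  m = 0100 → c = 0111000, weight = 3.
  m = 1100 → c = 1010001, weight = 3.
  m = 0010 → c = 0111011, weight = 5.
  m = 1010 → c = 1010010, weight = 3.
  m = 0110 → c = 0000011, weight = 2.
  m = 1110 → c = 1101010, weight = 4.
  m = 0001 → c = 1000011, weight = 3.
  m = 1001 → c = 0101010, weight = 3.
  m = 0101 → c = 1111011, weight = 6.
  m = 1101 → c = 0010010, weight = 2.
  m = 0011 → c = 1111000, weight = 4.
  m = 1011 → c = 0010001, weight = 2.
  m = 0111 → c = 1000000, weight = 1.
  m = 1111 → c = 0101001, weight = 3.
Tally weights:
  weight 0: 1 codewords.
  weight 1: 1 codewords.
  weight 2: 3 codewords.
  weight 3: 6 codewords.
  weight 4: 3 codewords.
  weight 5: 1 codewords.
  weight 6: 1 codewords.
Minimum distance d = smallest w > 0 with A_w > 0 = 1.
Sanity: Σ A_w = 16 = 2^4 = 16 ✓.


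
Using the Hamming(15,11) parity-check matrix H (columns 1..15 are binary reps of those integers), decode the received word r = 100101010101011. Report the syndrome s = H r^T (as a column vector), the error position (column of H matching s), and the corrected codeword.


s = (1, 1, 0, 0)^T, error position = 12, corrected codeword c = 100101010100011

Compute s = H r^T mod 2 one row at a time:
  s_1 = 1 + 0 + 1 + 0 + 1 + 0 + 1 + 1 = 5 ≡ 1 (mod 2).
  s_2 = 1 + 0 + 1 + 0 + 1 + 0 + 1 + 1 = 5 ≡ 1 (mod 2).
  s_3 = 0 + 0 + 1 + 0 + 1 + 0 + 1 + 1 = 4 ≡ 0 (mod 2).
  s_4 = 1 + 0 + 0 + 0 + 0 + 0 + 0 + 1 = 2 ≡ 0 (mod 2).
s = (1, 1, 0, 0)^T — this equals column 12 of H (binary 1100), so error is at position 12.
Correct: flip bit 12 of r = 100101010101011 to get c = 100101010100011.


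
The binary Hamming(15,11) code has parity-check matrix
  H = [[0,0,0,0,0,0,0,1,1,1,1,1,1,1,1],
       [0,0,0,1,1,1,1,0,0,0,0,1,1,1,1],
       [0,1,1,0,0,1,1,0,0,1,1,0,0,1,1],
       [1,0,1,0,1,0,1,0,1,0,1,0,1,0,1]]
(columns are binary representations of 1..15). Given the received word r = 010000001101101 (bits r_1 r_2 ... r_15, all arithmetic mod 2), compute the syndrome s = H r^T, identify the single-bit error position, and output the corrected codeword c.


s = (1, 1, 1, 1)^T, error position = 15, corrected codeword c = 010000001101100

Compute s = H r^T mod 2 one row at a time:
  s_1 = 0 + 1 + 1 + 0 + 1 + 1 + 0 + 1 = 5 ≡ 1 (mod 2).
  s_2 = 0 + 0 + 0 + 0 + 1 + 1 + 0 + 1 = 3 ≡ 1 (mod 2).
  s_3 = 1 + 0 + 0 + 0 + 1 + 0 + 0 + 1 = 3 ≡ 1 (mod 2).
  s_4 = 0 + 0 + 0 + 0 + 1 + 0 + 1 + 1 = 3 ≡ 1 (mod 2).
s = (1, 1, 1, 1)^T — this equals column 15 of H (binary 1111), so error is at position 15.
Correct: flip bit 15 of r = 010000001101101 to get c = 010000001101100.


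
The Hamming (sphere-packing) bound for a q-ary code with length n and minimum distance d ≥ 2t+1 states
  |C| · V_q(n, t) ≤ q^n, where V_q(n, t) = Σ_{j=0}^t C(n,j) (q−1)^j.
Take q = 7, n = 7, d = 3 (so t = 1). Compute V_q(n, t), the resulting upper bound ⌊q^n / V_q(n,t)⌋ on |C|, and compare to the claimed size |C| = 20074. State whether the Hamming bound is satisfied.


V_q(n, t) = 43, q^n = 823543, Hamming bound = 19152, |C| = 20074 > bound (violated).

Step 1: Compute V_q(n, t) = Σ_{j=0}^1 C(n, j) (q−1)^j.
  j = 0: C(7,0)·(6)^0 = 1·1 = 1.
  j = 1: C(7,1)·(6)^1 = 7·6 = 42.
  V_q(n, t) = 1 + 42 = 43.
Step 2: q^n = 7^7 = 823543.
Step 3: Hamming bound ⌊q^n / V_q(n,t)⌋ = ⌊823543/43⌋ = 19152.
Step 4: Compare |C| = 20074 to 19152: violated.
The claimed |C| lies above the Hamming bound, so no 7-ary code of length 7 with d ≥ 3 can have 20074 codewords.


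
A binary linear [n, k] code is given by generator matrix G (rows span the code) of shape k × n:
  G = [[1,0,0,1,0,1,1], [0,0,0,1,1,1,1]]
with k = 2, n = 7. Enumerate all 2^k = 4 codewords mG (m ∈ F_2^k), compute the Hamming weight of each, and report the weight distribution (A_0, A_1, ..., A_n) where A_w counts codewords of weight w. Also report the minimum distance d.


Weight distribution: A_0 = 1, A_2 = 1, A_4 = 2. Minimum distance d = 2.

Enumerate all 2^2 = 4 messages m ∈ F_2^2.
For each, compute codeword c = mG in F_2^7, then tally its weight.
  m = 00 → c = 0000000, weight = 0.
  m = 10 → c = 1001011, weight = 4.
  m = 01 → c = 0001111, weight = 4.
  m = 11 → c = 1000100, weight = 2.
Tally weights:
  weight 0: 1 codewords.
  weight 2: 1 codewords.
  weight 4: 2 codewords.
Minimum distance d = smallest w > 0 with A_w > 0 = 2.
Sanity: Σ A_w = 4 = 2^2 = 4 ✓.


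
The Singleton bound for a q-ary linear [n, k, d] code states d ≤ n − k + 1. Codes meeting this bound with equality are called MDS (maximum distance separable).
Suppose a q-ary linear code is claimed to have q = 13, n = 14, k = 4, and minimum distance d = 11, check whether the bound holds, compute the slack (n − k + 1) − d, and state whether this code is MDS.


Singleton RHS = n − k + 1 = 11, slack = 0, bound satisfied, MDS.

Singleton bound: d ≤ n − k + 1.
Here n = 14, k = 4, so n − k + 1 = 11.
Given d = 11, check d ≤ 11: YES.
Slack = (n − k + 1) − d = 0.
The code is MDS (slack = 0).
Description: the claimed parameters are [14, 4, 11]_13; such a code would be MDS (meets Singleton bound).


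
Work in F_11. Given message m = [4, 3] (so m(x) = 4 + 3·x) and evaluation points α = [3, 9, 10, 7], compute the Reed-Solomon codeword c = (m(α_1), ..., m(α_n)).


c = [2, 9, 1, 3]

Message polynomial: m(x) = 4 + 3·x (mod 11).
For each evaluation point α_i, compute m(α_i) mod 11:
  α_1 = 3: Horner steps 3 → 2, so m(3) = 2.
  α_2 = 9: Horner steps 3 → 9, so m(9) = 9.
  α_3 = 10: Horner steps 3 → 1, so m(10) = 1.
  α_4 = 7: Horner steps 3 → 3, so m(7) = 3.
Codeword c = [2, 9, 1, 3] ∈ F_11^4.


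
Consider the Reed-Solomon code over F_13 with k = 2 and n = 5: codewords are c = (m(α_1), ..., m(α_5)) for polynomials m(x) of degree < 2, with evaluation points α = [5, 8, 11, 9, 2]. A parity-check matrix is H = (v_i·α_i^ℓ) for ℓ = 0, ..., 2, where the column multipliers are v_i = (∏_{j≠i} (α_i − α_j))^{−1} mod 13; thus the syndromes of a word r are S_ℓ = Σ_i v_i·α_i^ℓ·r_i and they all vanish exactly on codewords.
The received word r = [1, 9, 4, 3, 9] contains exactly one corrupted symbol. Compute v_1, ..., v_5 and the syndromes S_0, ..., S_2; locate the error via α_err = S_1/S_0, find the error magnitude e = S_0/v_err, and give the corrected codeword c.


S = (1, 2, 4), error at position 5, error magnitude e = 3, c = [1, 9, 4, 3, 6].

Step 1: column multipliers v_i = (∏_{j≠i}(α_i − α_j))^{−1} mod 13.
  i = 1 (α = 5): (5−8)(5−11)(5−9)(5−2) = (−3)·(−6)·(−4)·3 = −216 ≡ 5, so v_1 = 5^{−1} = 8 (mod 13).
  i = 2 (α = 8): (8−5)(8−11)(8−9)(8−2) = 3·(−3)·(−1)·6 = 54 ≡ 2, so v_2 = 2^{−1} = 7 (mod 13).
  i = 3 (α = 11): (11−5)(11−8)(11−9)(11−2) = 6·3·2·9 = 324 ≡ 12, so v_3 = 12^{−1} = 12 (mod 13).
  i = 4 (α = 9): (9−5)(9−8)(9−11)(9−2) = 4·1·(−2)·7 = −56 ≡ 9, so v_4 = 9^{−1} = 3 (mod 13).
  i = 5 (α = 2): (2−5)(2−8)(2−11)(2−9) = (−3)·(−6)·(−9)·(−7) = 1134 ≡ 3, so v_5 = 3^{−1} = 9 (mod 13).
  v = [8, 7, 12, 3, 9].
Step 2: syndromes of r = [1, 9, 4, 3, 9] (all sums mod 13).
  S_0 = Σ v_i r_i = 8·1 + 7·9 + 12·4 + 3·3 + 9·9 = 209 ≡ 1.
  S_1 = Σ v_i α_i r_i = 8·5·1 + 7·8·9 + 12·11·4 + 3·9·3 + 9·2·9 = 1315 ≡ 2.
  α_i^2 mod 13 = [12, 12, 4, 3, 4].
  S_2 = Σ v_i α_i^2 r_i = 8·12·1 + 7·12·9 + 12·4·4 + 3·3·3 + 9·4·9 = 1395 ≡ 4.
  S = (1, 2, 4) ≠ 0, so r is not a codeword (an error is present).
Step 3: locate the error. For a single error e at position i, S_ℓ = v_i·e·α_i^ℓ, so α_err = S_1/S_0.
  S_0^{−1} = 1^{−1} = 1 (mod 13), so α_err = 2·1 = 2 ≡ 2 = α_5. Error position i = 5.
  Consistency check: S_2/S_1 = 4·7 = 28 ≡ 2 = α_err ✓ (single-error assumption holds).
Step 4: error magnitude e = S_0/v_5 = S_0·∏_{j≠5}(α_5 − α_j) = 1·3 = 3 ≡ 3 (mod 13).
Step 5: correct position 5: c_5 = r_5 − e = 9 − 3 ≡ 6 (mod 13). Hence c = [1, 9, 4, 3, 6].
  Check: interpolating c through the α_i gives m(x) = 5 + 7·x (degree < 2) with m(α_i) = c_i for every i, so c is indeed a codeword.


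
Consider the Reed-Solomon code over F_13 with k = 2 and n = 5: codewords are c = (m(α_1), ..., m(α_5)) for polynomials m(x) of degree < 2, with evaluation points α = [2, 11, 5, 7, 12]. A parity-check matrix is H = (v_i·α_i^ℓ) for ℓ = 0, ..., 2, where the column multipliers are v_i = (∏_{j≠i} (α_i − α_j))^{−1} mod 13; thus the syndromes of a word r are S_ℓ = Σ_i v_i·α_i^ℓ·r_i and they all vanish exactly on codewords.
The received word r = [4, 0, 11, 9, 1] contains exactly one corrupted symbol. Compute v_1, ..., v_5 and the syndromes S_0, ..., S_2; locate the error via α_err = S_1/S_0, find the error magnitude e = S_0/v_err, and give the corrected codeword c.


S = (7, 9, 6), error at position 3, error magnitude e = 4, c = [4, 0, 7, 9, 1].

Step 1: column multipliers v_i = (∏_{j≠i}(α_i − α_j))^{−1} mod 13.
  i = 1 (α = 2): (2−11)(2−5)(2−7)(2−12) = (−9)·(−3)·(−5)·(−10) = 1350 ≡ 11, so v_1 = 11^{−1} = 6 (mod 13).
  i = 2 (α = 11): (11−2)(11−5)(11−7)(11−12) = 9·6·4·(−1) = −216 ≡ 5, so v_2 = 5^{−1} = 8 (mod 13).
  i = 3 (α = 5): (5−2)(5−11)(5−7)(5−12) = 3·(−6)·(−2)·(−7) = −252 ≡ 8, so v_3 = 8^{−1} = 5 (mod 13).
  i = 4 (α = 7): (7−2)(7−11)(7−5)(7−12) = 5·(−4)·2·(−5) = 200 ≡ 5, so v_4 = 5^{−1} = 8 (mod 13).
  i = 5 (α = 12): (12−2)(12−11)(12−5)(12−7) = 10·1·7·5 = 350 ≡ 12, so v_5 = 12^{−1} = 12 (mod 13).
  v = [6, 8, 5, 8, 12].
Step 2: syndromes of r = [4, 0, 11, 9, 1] (all sums mod 13).
  S_0 = Σ v_i r_i = 6·4 + 8·0 + 5·11 + 8·9 + 12·1 = 163 ≡ 7.
  S_1 = Σ v_i α_i r_i = 6·2·4 + 8·11·0 + 5·5·11 + 8·7·9 + 12·12·1 = 971 ≡ 9.
  α_i^2 mod 13 = [4, 4, 12, 10, 1].
  S_2 = Σ v_i α_i^2 r_i = 6·4·4 + 8·4·0 + 5·12·11 + 8·10·9 + 12·1·1 = 1488 ≡ 6.
  S = (7, 9, 6) ≠ 0, so r is not a codeword (an error is present).
Step 3: locate the error. For a single error e at position i, S_ℓ = v_i·e·α_i^ℓ, so α_err = S_1/S_0.
  S_0^{−1} = 7^{−1} = 2 (mod 13), so α_err = 9·2 = 18 ≡ 5 = α_3. Error position i = 3.
  Consistency check: S_2/S_1 = 6·3 = 18 ≡ 5 = α_err ✓ (single-error assumption holds).
Step 4: error magnitude e = S_0/v_3 = S_0·∏_{j≠3}(α_3 − α_j) = 7·8 = 56 ≡ 4 (mod 13).
Step 5: correct position 3: c_3 = r_3 − e = 11 − 4 ≡ 7 (mod 13). Hence c = [4, 0, 7, 9, 1].
  Check: interpolating c through the α_i gives m(x) = 2 + 1·x (degree < 2) with m(α_i) = c_i for every i, so c is indeed a codeword.


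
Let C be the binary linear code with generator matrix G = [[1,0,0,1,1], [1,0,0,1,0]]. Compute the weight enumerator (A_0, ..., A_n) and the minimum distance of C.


Weight distribution: A_0 = 1, A_1 = 1, A_2 = 1, A_3 = 1. Minimum distance d = 1.

Enumerate all 2^2 = 4 messages m ∈ F_2^2.
For each, compute codeword c = mG in F_2^5, then tally its weight.
  m = 00 → c = 00000, weight = 0.
  m = 10 → c = 10011, weight = 3.
  m = 01 → c = 10010, weight = 2.
  m = 11 → c = 00001, weight = 1.
Tally weights:
  weight 0: 1 codewords.
  weight 1: 1 codewords.
  weight 2: 1 codewords.
  weight 3: 1 codewords.
Minimum distance d = smallest w > 0 with A_w > 0 = 1.
Sanity: Σ A_w = 4 = 2^2 = 4 ✓.


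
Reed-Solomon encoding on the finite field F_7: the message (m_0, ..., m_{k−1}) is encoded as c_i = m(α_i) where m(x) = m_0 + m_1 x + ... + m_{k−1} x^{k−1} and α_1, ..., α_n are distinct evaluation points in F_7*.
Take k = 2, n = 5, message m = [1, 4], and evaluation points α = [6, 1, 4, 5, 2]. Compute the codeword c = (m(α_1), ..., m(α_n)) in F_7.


c = [4, 5, 3, 0, 2]

Message polynomial: m(x) = 1 + 4·x (mod 7).
For each evaluation point α_i, compute m(α_i) mod 7:
  α_1 = 6: Horner steps 4 → 4, so m(6) = 4.
  α_2 = 1: Horner steps 4 → 5, so m(1) = 5.
  α_3 = 4: Horner steps 4 → 3, so m(4) = 3.
  α_4 = 5: Horner steps 4 → 0, so m(5) = 0.
  α_5 = 2: Horner steps 4 → 2, so m(2) = 2.
Codeword c = [4, 5, 3, 0, 2] ∈ F_7^5.


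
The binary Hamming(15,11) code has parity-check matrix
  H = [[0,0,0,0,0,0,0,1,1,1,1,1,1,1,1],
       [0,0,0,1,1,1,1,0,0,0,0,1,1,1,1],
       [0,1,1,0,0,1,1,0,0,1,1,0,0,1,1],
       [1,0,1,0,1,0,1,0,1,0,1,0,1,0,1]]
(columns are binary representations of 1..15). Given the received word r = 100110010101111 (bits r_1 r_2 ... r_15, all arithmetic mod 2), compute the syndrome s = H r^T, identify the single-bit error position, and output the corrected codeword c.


s = (0, 0, 1, 0)^T, error position = 2, corrected codeword c = 110110010101111

Compute s = H r^T mod 2 one row at a time:
  s_1 = 1 + 0 + 1 + 0 + 1 + 1 + 1 + 1 = 6 ≡ 0 (mod 2).
  s_2 = 1 + 1 + 0 + 0 + 1 + 1 + 1 + 1 = 6 ≡ 0 (mod 2).
  s_3 = 0 + 0 + 0 + 0 + 1 + 0 + 1 + 1 = 3 ≡ 1 (mod 2).
  s_4 = 1 + 0 + 1 + 0 + 0 + 0 + 1 + 1 = 4 ≡ 0 (mod 2).
s = (0, 0, 1, 0)^T — this equals column 2 of H (binary 0010), so error is at position 2.
Correct: flip bit 2 of r = 100110010101111 to get c = 110110010101111.


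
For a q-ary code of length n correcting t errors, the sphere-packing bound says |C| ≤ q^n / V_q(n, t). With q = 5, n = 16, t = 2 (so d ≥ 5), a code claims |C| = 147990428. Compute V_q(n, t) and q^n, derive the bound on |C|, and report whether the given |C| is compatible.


V_q(n, t) = 1985, q^n = 152587890625, Hamming bound = 76870473, |C| = 147990428 > bound (violated).

Step 1: Compute V_q(n, t) = Σ_{j=0}^2 C(n, j) (q−1)^j.
  j = 0: C(16,0)·(4)^0 = 1·1 = 1.
  j = 1: C(16,1)·(4)^1 = 16·4 = 64.
  j = 2: C(16,2)·(4)^2 = 120·16 = 1920.
  V_q(n, t) = 1 + 64 + 1920 = 1985.
Step 2: q^n = 5^16 = 152587890625.
Step 3: Hamming bound ⌊q^n / V_q(n,t)⌋ = ⌊152587890625/1985⌋ = 76870473.
Step 4: Compare |C| = 147990428 to 76870473: violated.
The claimed |C| lies above the Hamming bound, so no 5-ary code of length 16 with d ≥ 5 can have 147990428 codewords.


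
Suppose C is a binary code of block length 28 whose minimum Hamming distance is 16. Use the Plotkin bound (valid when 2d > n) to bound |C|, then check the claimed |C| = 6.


Plotkin bound M ≤ 8; given |C| = 6 ≤ bound (satisfied).

Check applicability: 2d = 32, n = 28.
2d − n = 4 > 0, so Plotkin applies.
Compute d/(2d−n) = 16/4 ≈ 4.0000.
⌊d/(2d−n)⌋ = 4.
Plotkin bound: M ≤ 2·4 = 8.
Given |C| = 6, check: satisfied.
This |C| is below the Plotkin bound.


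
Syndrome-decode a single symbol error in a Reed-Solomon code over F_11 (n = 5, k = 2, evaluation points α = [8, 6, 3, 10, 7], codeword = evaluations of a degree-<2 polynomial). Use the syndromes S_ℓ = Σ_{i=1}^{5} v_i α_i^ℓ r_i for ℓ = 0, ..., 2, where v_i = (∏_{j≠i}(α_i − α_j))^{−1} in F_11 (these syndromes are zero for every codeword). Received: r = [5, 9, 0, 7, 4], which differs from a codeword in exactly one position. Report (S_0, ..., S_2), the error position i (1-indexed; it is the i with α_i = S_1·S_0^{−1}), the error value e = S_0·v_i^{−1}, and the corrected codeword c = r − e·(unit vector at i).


S = (8, 4, 2), error at position 2, error magnitude e = 6, c = [5, 3, 0, 7, 4].

Step 1: column multipliers v_i = (∏_{j≠i}(α_i − α_j))^{−1} mod 11.
  i = 1 (α = 8): (8−6)(8−3)(8−10)(8−7) = 2·5·(−2)·1 = −20 ≡ 2, so v_1 = 2^{−1} = 6 (mod 11).
  i = 2 (α = 6): (6−8)(6−3)(6−10)(6−7) = (−2)·3·(−4)·(−1) = −24 ≡ 9, so v_2 = 9^{−1} = 5 (mod 11).
  i = 3 (α = 3): (3−8)(3−6)(3−10)(3−7) = (−5)·(−3)·(−7)·(−4) = 420 ≡ 2, so v_3 = 2^{−1} = 6 (mod 11).
  i = 4 (α = 10): (10−8)(10−6)(10−3)(10−7) = 2·4·7·3 = 168 ≡ 3, so v_4 = 3^{−1} = 4 (mod 11).
  i = 5 (α = 7): (7−8)(7−6)(7−3)(7−10) = (−1)·1·4·(−3) = 12 ≡ 1, so v_5 = 1^{−1} = 1 (mod 11).
  v = [6, 5, 6, 4, 1].
Step 2: syndromes of r = [5, 9, 0, 7, 4] (all sums mod 11).
  S_0 = Σ v_i r_i = 6·5 + 5·9 + 6·0 + 4·7 + 1·4 = 107 ≡ 8.
  S_1 = Σ v_i α_i r_i = 6·8·5 + 5·6·9 + 6·3·0 + 4·10·7 + 1·7·4 = 818 ≡ 4.
  α_i^2 mod 11 = [9, 3, 9, 1, 5].
  S_2 = Σ v_i α_i^2 r_i = 6·9·5 + 5·3·9 + 6·9·0 + 4·1·7 + 1·5·4 = 453 ≡ 2.
  S = (8, 4, 2) ≠ 0, so r is not a codeword (an error is present).
Step 3: locate the error. For a single error e at position i, S_ℓ = v_i·e·α_i^ℓ, so α_err = S_1/S_0.
  S_0^{−1} = 8^{−1} = 7 (mod 11), so α_err = 4·7 = 28 ≡ 6 = α_2. Error position i = 2.
  Consistency check: S_2/S_1 = 2·3 = 6 ≡ 6 = α_err ✓ (single-error assumption holds).
Step 4: error magnitude e = S_0/v_2 = S_0·∏_{j≠2}(α_2 − α_j) = 8·9 = 72 ≡ 6 (mod 11).
Step 5: correct position 2: c_2 = r_2 − e = 9 − 6 ≡ 3 (mod 11). Hence c = [5, 3, 0, 7, 4].
  Check: interpolating c through the α_i gives m(x) = 8 + 1·x (degree < 2) with m(α_i) = c_i for every i, so c is indeed a codeword.


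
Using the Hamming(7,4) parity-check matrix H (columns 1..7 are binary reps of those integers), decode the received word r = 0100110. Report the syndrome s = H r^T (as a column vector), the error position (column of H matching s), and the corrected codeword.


s = (0, 0, 1)^T, error position = 1, corrected codeword c = 1100110

Compute s = H r^T mod 2 one row at a time:
  s_1 = 0 + 1 + 1 + 0 = 2 ≡ 0 (mod 2).
  s_2 = 1 + 0 + 1 + 0 = 2 ≡ 0 (mod 2).
  s_3 = 0 + 0 + 1 + 0 = 1 ≡ 1 (mod 2).
s = (0, 0, 1)^T — this equals column 1 of H (binary 001), so error is at position 1.
Correct: flip bit 1 of r = 0100110 to get c = 1100110.


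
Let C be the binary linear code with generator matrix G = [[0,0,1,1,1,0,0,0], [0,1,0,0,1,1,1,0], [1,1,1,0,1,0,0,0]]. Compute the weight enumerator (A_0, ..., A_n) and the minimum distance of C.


Weight distribution: A_0 = 1, A_3 = 2, A_4 = 3, A_5 = 2. Minimum distance d = 3.

Enumerate all 2^3 = 8 messages m ∈ F_2^3.
For each, compute codeword c = mG in F_2^8, then tally its weight.
  m = 000 → c = 00000000, weight = 0.
  m = 100 → c = 00111000, weight = 3.
  m = 010 → c = 01001110, weight = 4.
  m = 110 → c = 01110110, weight = 5.
  m = 001 → c = 11101000, weight = 4.
  m = 101 → c = 11010000, weight = 3.
  m = 011 → c = 10100110, weight = 4.
  m = 111 → c = 10011110, weight = 5.
Tally weights:
  weight 0: 1 codewords.
  weight 3: 2 codewords.
  weight 4: 3 codewords.
  weight 5: 2 codewords.
Minimum distance d = smallest w > 0 with A_w > 0 = 3.
Sanity: Σ A_w = 8 = 2^3 = 8 ✓.
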